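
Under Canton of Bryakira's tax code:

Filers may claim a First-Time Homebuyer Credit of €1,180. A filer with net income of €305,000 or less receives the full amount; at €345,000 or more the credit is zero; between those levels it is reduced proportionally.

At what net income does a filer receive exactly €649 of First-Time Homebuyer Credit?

€649 is 649/1,180 of the full €1,180, so 531/1,180 of the €40,000 range has been used: income = €305,000 + €40,000 × 531/1,180 = €323,000.

€323,000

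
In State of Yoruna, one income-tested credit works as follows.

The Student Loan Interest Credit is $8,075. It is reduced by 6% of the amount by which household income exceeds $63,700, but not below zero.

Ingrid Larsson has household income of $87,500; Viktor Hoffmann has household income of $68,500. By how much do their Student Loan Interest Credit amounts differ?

Ingrid ($87,500): Student Loan Interest Credit: 6% of the $23,800 excess over $63,700 is $1,428; credit = $8,075 − $1,428 = $6,647.
Viktor ($68,500): Student Loan Interest Credit: 6% of the $4,800 excess over $63,700 is $288; credit = $8,075 − $288 = $7,787.
Difference: |$6,647 − $7,787| = $1,140.

$1,140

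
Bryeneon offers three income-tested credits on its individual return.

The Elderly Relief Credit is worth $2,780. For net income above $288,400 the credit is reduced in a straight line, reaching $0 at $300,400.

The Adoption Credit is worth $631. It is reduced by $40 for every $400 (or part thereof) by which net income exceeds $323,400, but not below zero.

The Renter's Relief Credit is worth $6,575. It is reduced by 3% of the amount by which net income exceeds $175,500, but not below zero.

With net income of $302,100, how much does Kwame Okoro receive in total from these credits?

Elderly Relief Credit: $302,100 is at or above $300,400, so the credit is $0.
Adoption Credit: $302,100 is at or below the $323,400 threshold, so the full $631 applies.
Renter's Relief Credit: 3% of the $126,600 excess over $175,500 is $3,798; credit = $6,575 − $3,798 = $2,777.
Total: $0 + $631 + $2,777 = $3,408.

$3,408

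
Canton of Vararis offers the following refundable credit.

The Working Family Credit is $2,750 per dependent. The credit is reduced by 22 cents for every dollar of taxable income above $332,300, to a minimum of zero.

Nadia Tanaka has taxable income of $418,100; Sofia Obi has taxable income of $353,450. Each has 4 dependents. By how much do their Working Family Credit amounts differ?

$6,347

Nadia ($418,100): Working Family Credit: base = 4 × $2,750 = $11,000. 22% of the $85,800 excess over $332,300 is $18,876 ≥ base, so the credit is $0.
Sofia ($353,450): Working Family Credit: base = 4 × $2,750 = $11,000. 22% of the $21,150 excess over $332,300 is $4,653; credit = $11,000 − $4,653 = $6,347.
Difference: |$0 − $6,347| = $6,347.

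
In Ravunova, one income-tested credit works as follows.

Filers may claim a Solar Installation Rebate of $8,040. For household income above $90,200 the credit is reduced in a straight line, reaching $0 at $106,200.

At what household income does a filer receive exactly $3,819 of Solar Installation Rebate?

$3,819 is 3,819/8,040 of the full $8,040, so 4,221/8,040 of the $16,000 range has been used: income = $90,200 + $16,000 × 4,221/8,040 = $98,600.

$98,600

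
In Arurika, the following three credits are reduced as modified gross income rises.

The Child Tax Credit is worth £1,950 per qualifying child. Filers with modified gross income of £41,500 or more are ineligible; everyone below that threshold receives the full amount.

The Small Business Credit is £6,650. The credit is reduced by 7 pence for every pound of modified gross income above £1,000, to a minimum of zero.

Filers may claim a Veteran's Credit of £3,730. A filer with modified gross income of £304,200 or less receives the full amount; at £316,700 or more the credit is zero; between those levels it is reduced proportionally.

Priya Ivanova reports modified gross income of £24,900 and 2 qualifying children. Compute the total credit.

£12,607

Child Tax Credit: base = 2 × £1,950 = £3,900. £24,900 is below the £41,500 cutoff, so the full £3,900 applies.
Small Business Credit: 7% of the £23,900 excess over £1,000 is £1,673; credit = £6,650 − £1,673 = £4,977.
Veteran's Credit: £24,900 is at or below the £304,200 threshold, so the full £3,730 applies.
Total: £3,900 + £4,977 + £3,730 = £12,607.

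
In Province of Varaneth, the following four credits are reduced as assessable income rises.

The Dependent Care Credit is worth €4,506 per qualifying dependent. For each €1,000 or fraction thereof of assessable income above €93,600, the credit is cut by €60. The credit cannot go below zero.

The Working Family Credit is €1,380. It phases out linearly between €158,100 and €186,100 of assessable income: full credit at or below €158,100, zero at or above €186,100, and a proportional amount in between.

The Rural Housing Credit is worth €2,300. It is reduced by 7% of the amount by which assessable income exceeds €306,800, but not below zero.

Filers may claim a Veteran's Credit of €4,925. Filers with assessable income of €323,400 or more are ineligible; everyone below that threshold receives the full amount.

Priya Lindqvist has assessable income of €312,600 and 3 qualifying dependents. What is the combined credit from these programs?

Dependent Care Credit: base = 3 × €4,506 = €13,518. income exceeds €93,600 by €219,000, which is 219 full-or-partial €1,000 increments; reduction = 219 × €60 = €13,140, leaving €378.
Working Family Credit: €312,600 is at or above €186,100, so the credit is €0.
Rural Housing Credit: 7% of the €5,800 excess over €306,800 is €406; credit = €2,300 − €406 = €1,894.
Veteran's Credit: €312,600 is below the €323,400 cutoff, so the full €4,925 applies.
Total: €378 + €0 + €1,894 + €4,925 = €7,197.

€7,197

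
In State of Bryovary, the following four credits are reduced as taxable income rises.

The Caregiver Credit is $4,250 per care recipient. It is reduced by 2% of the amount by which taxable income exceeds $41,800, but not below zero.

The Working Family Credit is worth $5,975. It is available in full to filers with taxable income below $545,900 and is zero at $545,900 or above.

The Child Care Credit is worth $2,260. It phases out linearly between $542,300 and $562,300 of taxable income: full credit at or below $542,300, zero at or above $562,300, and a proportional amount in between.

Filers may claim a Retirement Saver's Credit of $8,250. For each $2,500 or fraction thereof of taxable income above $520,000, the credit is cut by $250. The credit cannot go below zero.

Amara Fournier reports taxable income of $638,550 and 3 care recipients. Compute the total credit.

$815

Caregiver Credit: base = 3 × $4,250 = $12,750. 2% of the $596,750 excess over $41,800 is $11,935; credit = $12,750 − $11,935 = $815.
Working Family Credit: $638,550 meets or exceeds the $545,900 cutoff, so the credit is $0.
Child Care Credit: $638,550 is at or above $562,300, so the credit is $0.
Retirement Saver's Credit: income exceeds $520,000 by $118,550 → 48 increments × $250 = $12,000 ≥ base, so the credit is $0.
Total: $815 + $0 + $0 + $0 = $815.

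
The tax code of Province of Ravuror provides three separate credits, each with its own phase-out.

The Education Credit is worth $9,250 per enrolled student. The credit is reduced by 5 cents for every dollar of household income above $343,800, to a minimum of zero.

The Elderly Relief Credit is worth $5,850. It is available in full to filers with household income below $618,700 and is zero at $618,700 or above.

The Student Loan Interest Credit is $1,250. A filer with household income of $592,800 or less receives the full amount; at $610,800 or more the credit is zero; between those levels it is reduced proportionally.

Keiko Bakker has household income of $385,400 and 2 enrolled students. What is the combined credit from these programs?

$23,520

Education Credit: base = 2 × $9,250 = $18,500. 5% of the $41,600 excess over $343,800 is $2,080; credit = $18,500 − $2,080 = $16,420.
Elderly Relief Credit: $385,400 is below the $618,700 cutoff, so the full $5,850 applies.
Student Loan Interest Credit: $385,400 is at or below the $592,800 threshold, so the full $1,250 applies.
Total: $16,420 + $5,850 + $1,250 = $23,520.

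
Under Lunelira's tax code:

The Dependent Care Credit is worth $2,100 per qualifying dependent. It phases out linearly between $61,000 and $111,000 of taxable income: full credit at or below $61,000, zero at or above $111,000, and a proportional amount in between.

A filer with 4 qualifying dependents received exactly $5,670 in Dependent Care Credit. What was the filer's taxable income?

$77,250

Full credit = 4 × $2,100 = $8,400.
$5,670 is 5,670/8,400 of the full $8,400, so 2,730/8,400 of the $50,000 range has been used: income = $61,000 + $50,000 × 2,730/8,400 = $77,250.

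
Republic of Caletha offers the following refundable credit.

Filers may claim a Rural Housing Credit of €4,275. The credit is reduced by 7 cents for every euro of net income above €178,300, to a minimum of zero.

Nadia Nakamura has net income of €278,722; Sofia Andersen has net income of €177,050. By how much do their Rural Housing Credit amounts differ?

Nadia (€278,722): Rural Housing Credit: 7% of the €100,422 excess over €178,300 is €7,029.54 ≥ base, so the credit is €0.
Sofia (€177,050): Rural Housing Credit: €177,050 is at or below the €178,300 threshold, so the full €4,275 applies.
Difference: |€0 − €4,275| = €4,275.

€4,275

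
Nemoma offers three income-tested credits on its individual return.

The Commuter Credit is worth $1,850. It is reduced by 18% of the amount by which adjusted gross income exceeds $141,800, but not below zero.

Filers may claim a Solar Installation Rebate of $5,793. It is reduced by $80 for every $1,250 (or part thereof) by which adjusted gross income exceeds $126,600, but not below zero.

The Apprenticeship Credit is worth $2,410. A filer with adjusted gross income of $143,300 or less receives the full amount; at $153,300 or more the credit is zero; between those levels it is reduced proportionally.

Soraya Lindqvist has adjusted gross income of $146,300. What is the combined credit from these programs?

Commuter Credit: 18% of the $4,500 excess over $141,800 is $810; credit = $1,850 − $810 = $1,040.
Solar Installation Rebate: income exceeds $126,600 by $19,700, which is 16 full-or-partial $1,250 increments; reduction = 16 × $80 = $1,280, leaving $4,513.
Apprenticeship Credit: $146,300 is $3,000 into a $10,000 phase-out range, leaving 7,000/10,000 of the credit: $2,410 × 7,000/10,000 = $1,687.
Total: $1,040 + $4,513 + $1,687 = $7,240.

$7,240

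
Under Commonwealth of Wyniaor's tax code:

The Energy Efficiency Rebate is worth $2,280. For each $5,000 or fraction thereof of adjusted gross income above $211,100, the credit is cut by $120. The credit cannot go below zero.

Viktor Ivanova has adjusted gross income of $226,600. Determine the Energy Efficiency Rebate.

Energy Efficiency Rebate: income exceeds $211,100 by $15,500, which is 4 full-or-partial $5,000 increments; reduction = 4 × $120 = $480, leaving $1,800.

$1,800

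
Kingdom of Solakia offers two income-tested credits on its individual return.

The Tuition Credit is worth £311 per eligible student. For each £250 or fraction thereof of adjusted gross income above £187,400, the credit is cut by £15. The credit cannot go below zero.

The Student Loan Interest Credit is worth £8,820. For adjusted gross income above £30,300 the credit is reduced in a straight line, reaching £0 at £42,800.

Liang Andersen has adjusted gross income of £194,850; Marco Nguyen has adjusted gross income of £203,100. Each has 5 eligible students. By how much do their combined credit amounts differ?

£495

Liang (£194,850): Tuition Credit: base = 5 × £311 = £1,555. income exceeds £187,400 by £7,450, which is 30 full-or-partial £250 increments; reduction = 30 × £15 = £450, leaving £1,105. Student Loan Interest Credit: £194,850 is at or above £42,800, so the credit is £0. total £1,105 + £0 = £1,105
Marco (£203,100): Tuition Credit: base = 5 × £311 = £1,555. income exceeds £187,400 by £15,700, which is 63 full-or-partial £250 increments; reduction = 63 × £15 = £945, leaving £610. Student Loan Interest Credit: £203,100 is at or above £42,800, so the credit is £0. total £610 + £0 = £610
Difference: |£1,105 − £610| = £495.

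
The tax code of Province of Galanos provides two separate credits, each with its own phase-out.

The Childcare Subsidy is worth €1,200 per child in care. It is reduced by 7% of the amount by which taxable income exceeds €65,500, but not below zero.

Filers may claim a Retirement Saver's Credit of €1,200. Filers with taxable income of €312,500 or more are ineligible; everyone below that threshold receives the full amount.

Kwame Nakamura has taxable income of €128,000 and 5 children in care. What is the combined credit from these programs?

€2,825

Childcare Subsidy: base = 5 × €1,200 = €6,000. 7% of the €62,500 excess over €65,500 is €4,375; credit = €6,000 − €4,375 = €1,625.
Retirement Saver's Credit: €128,000 is below the €312,500 cutoff, so the full €1,200 applies.
Total: €1,625 + €1,200 = €2,825.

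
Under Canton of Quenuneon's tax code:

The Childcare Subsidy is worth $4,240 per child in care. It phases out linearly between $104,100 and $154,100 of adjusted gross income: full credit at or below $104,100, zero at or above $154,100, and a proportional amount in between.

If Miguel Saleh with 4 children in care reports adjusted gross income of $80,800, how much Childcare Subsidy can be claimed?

Childcare Subsidy: base = 4 × $4,240 = $16,960. $80,800 is at or below the $104,100 threshold, so the full $16,960 applies.

$16,960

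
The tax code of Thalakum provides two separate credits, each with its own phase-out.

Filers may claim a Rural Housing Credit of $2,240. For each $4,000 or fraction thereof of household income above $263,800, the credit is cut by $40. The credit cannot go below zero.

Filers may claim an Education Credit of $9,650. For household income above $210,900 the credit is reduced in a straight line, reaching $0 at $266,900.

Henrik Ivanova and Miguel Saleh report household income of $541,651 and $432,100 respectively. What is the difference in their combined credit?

$520

Henrik ($541,651): Rural Housing Credit: income exceeds $263,800 by $277,851 → 70 increments × $40 = $2,800 ≥ base, so the credit is $0. Education Credit: $541,651 is at or above $266,900, so the credit is $0. total $0 + $0 = $0
Miguel ($432,100): Rural Housing Credit: income exceeds $263,800 by $168,300, which is 43 full-or-partial $4,000 increments; reduction = 43 × $40 = $1,720, leaving $520. Education Credit: $432,100 is at or above $266,900, so the credit is $0. total $520 + $0 = $520
Difference: |$0 − $520| = $520.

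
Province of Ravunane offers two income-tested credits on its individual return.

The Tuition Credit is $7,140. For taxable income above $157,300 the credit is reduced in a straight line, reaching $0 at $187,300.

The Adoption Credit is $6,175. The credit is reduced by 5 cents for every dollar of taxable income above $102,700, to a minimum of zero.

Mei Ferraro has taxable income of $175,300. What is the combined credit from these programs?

Tuition Credit: $175,300 is $18,000 into a $30,000 phase-out range, leaving 12,000/30,000 of the credit: $7,140 × 12,000/30,000 = $2,856.
Adoption Credit: 5% of the $72,600 excess over $102,700 is $3,630; credit = $6,175 − $3,630 = $2,545.
Total: $2,856 + $2,545 = $5,401.

$5,401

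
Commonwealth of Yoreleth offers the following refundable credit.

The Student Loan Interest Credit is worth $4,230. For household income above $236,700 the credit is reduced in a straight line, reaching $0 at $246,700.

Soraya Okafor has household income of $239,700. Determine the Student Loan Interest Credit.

$2,961

Student Loan Interest Credit: $239,700 is $3,000 into a $10,000 phase-out range, leaving 7,000/10,000 of the credit: $4,230 × 7,000/10,000 = $2,961.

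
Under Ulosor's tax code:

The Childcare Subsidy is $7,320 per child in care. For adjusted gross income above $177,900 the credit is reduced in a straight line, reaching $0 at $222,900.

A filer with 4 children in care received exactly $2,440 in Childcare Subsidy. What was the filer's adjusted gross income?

Full credit = 4 × $7,320 = $29,280.
$2,440 is 2,440/29,280 of the full $29,280, so 26,840/29,280 of the $45,000 range has been used: income = $177,900 + $45,000 × 26,840/29,280 = $219,150.

$219,150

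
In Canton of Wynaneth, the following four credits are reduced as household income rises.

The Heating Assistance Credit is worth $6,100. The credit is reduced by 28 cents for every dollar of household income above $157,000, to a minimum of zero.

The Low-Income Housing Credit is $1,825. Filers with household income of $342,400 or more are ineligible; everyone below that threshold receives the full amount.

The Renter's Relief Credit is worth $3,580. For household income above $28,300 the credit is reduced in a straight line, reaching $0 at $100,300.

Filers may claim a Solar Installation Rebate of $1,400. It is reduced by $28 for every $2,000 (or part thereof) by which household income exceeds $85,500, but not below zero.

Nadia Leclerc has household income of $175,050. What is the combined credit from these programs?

$3,011

Heating Assistance Credit: 28% of the $18,050 excess over $157,000 is $5,054; credit = $6,100 − $5,054 = $1,046.
Low-Income Housing Credit: $175,050 is below the $342,400 cutoff, so the full $1,825 applies.
Renter's Relief Credit: $175,050 is at or above $100,300, so the credit is $0.
Solar Installation Rebate: income exceeds $85,500 by $89,550, which is 45 full-or-partial $2,000 increments; reduction = 45 × $28 = $1,260, leaving $140.
Total: $1,046 + $1,825 + $0 + $140 = $3,011.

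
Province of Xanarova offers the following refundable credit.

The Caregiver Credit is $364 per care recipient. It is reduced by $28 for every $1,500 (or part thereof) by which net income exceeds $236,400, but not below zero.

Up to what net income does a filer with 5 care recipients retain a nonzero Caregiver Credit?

Full credit = 5 × $364 = $1,820.
After 64 increments the reduction is 64 × $28 = $1,792, leaving $28; one more increment wipes it out. Increment 64 ends at excess 64 × $1,500 = $96,000, so the highest qualifying income is $236,400 + $96,000 = $332,400.

$332,400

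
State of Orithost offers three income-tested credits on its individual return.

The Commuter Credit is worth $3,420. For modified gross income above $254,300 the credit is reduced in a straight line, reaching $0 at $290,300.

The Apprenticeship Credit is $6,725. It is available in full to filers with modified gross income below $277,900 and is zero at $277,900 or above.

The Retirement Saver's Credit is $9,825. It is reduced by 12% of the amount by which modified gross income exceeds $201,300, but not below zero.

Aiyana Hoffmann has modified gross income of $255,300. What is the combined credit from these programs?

Commuter Credit: $255,300 is $1,000 into a $36,000 phase-out range, leaving 35,000/36,000 of the credit: $3,420 × 35,000/36,000 = $3,325.
Apprenticeship Credit: $255,300 is below the $277,900 cutoff, so the full $6,725 applies.
Retirement Saver's Credit: 12% of the $54,000 excess over $201,300 is $6,480; credit = $9,825 − $6,480 = $3,345.
Total: $3,325 + $6,725 + $3,345 = $13,395.

$13,395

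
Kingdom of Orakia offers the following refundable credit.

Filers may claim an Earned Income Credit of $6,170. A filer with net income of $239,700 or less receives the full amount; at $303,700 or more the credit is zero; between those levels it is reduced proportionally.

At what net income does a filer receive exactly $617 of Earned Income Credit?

$297,300

$617 is 617/6,170 of the full $6,170, so 5,553/6,170 of the $64,000 range has been used: income = $239,700 + $64,000 × 5,553/6,170 = $297,300.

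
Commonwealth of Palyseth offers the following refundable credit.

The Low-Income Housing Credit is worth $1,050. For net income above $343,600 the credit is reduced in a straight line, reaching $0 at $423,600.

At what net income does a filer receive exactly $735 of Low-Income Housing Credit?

$367,600

$735 is 735/1,050 of the full $1,050, so 315/1,050 of the $80,000 range has been used: income = $343,600 + $80,000 × 315/1,050 = $367,600.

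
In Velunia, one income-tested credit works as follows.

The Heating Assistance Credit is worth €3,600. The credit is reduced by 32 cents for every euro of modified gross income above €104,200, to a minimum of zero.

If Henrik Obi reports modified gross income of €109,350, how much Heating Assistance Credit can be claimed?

Heating Assistance Credit: 32% of the €5,150 excess over €104,200 is €1,648; credit = €3,600 − €1,648 = €1,952.

€1,952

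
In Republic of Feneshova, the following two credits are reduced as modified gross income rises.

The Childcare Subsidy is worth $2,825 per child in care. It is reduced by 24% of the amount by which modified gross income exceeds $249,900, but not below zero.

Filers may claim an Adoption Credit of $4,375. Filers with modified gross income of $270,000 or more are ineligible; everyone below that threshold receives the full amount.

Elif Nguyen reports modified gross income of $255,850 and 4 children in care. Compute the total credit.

Childcare Subsidy: base = 4 × $2,825 = $11,300. 24% of the $5,950 excess over $249,900 is $1,428; credit = $11,300 − $1,428 = $9,872.
Adoption Credit: $255,850 is below the $270,000 cutoff, so the full $4,375 applies.
Total: $9,872 + $4,375 = $14,247.

$14,247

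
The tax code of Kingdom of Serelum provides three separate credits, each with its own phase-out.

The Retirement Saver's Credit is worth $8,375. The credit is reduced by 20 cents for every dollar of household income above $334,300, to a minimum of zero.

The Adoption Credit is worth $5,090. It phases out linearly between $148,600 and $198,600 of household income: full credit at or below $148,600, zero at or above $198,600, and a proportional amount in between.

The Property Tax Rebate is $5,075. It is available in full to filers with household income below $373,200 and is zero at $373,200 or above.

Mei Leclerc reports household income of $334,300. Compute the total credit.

Retirement Saver's Credit: $334,300 is at or below the $334,300 threshold, so the full $8,375 applies.
Adoption Credit: $334,300 is at or above $198,600, so the credit is $0.
Property Tax Rebate: $334,300 is below the $373,200 cutoff, so the full $5,075 applies.
Total: $8,375 + $0 + $5,075 = $13,450.

$13,450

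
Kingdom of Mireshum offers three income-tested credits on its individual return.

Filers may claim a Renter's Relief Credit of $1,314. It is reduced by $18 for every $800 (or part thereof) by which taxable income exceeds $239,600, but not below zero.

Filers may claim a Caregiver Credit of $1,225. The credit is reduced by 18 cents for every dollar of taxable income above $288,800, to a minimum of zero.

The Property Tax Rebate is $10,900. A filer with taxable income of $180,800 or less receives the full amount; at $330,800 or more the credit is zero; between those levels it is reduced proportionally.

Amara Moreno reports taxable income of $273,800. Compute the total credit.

$5,907

Renter's Relief Credit: income exceeds $239,600 by $34,200, which is 43 full-or-partial $800 increments; reduction = 43 × $18 = $774, leaving $540.
Caregiver Credit: $273,800 is at or below the $288,800 threshold, so the full $1,225 applies.
Property Tax Rebate: $273,800 is $93,000 into a $150,000 phase-out range, leaving 57,000/150,000 of the credit: $10,900 × 57,000/150,000 = $4,142.
Total: $540 + $1,225 + $4,142 = $5,907.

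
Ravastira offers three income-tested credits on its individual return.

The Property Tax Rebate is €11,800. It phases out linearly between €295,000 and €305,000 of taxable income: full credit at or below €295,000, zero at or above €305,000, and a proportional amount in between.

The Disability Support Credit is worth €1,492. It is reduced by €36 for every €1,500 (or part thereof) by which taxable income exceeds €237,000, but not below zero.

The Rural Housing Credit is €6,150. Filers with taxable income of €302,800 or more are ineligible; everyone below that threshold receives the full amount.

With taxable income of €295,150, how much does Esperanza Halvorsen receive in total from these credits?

Property Tax Rebate: €295,150 is €150 into a €10,000 phase-out range, leaving 9,850/10,000 of the credit: €11,800 × 9,850/10,000 = €11,623.
Disability Support Credit: income exceeds €237,000 by €58,150, which is 39 full-or-partial €1,500 increments; reduction = 39 × €36 = €1,404, leaving €88.
Rural Housing Credit: €295,150 is below the €302,800 cutoff, so the full €6,150 applies.
Total: €11,623 + €88 + €6,150 = €17,861.

€17,861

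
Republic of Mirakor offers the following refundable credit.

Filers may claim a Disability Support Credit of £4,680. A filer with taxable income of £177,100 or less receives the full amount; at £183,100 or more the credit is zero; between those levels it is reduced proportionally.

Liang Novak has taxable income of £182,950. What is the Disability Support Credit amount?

£117

Disability Support Credit: £182,950 is £5,850 into a £6,000 phase-out range, leaving 150/6,000 of the credit: £4,680 × 150/6,000 = £117.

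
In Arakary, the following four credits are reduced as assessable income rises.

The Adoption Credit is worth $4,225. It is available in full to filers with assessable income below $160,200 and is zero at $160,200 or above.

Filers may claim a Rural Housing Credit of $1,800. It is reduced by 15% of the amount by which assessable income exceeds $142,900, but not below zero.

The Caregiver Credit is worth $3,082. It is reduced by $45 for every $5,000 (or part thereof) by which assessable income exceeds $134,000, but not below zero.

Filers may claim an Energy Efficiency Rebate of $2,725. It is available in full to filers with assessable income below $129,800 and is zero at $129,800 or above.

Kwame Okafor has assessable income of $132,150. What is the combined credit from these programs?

$9,107

Adoption Credit: $132,150 is below the $160,200 cutoff, so the full $4,225 applies.
Rural Housing Credit: $132,150 is at or below the $142,900 threshold, so the full $1,800 applies.
Caregiver Credit: $132,150 is at or below the $134,000 threshold, so the full $3,082 applies.
Energy Efficiency Rebate: $132,150 meets or exceeds the $129,800 cutoff, so the credit is $0.
Total: $4,225 + $1,800 + $3,082 + $0 = $9,107.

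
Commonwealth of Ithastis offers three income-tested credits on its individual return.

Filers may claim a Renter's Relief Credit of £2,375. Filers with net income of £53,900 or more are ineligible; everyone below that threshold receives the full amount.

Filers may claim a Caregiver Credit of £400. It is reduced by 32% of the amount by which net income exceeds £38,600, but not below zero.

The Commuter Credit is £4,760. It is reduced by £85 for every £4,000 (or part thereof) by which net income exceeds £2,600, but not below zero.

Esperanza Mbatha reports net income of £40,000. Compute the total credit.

Renter's Relief Credit: £40,000 is below the £53,900 cutoff, so the full £2,375 applies.
Caregiver Credit: 32% of the £1,400 excess over £38,600 is £448 ≥ base, so the credit is £0.
Commuter Credit: income exceeds £2,600 by £37,400, which is 10 full-or-partial £4,000 increments; reduction = 10 × £85 = £850, leaving £3,910.
Total: £2,375 + £0 + £3,910 = £6,285.

£6,285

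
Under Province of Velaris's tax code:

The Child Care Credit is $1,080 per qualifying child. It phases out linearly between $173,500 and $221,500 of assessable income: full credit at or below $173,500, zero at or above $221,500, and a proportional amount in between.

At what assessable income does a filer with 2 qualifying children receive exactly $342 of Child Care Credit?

$213,900

Full credit = 2 × $1,080 = $2,160.
$342 is 342/2,160 of the full $2,160, so 1,818/2,160 of the $48,000 range has been used: income = $173,500 + $48,000 × 1,818/2,160 = $213,900.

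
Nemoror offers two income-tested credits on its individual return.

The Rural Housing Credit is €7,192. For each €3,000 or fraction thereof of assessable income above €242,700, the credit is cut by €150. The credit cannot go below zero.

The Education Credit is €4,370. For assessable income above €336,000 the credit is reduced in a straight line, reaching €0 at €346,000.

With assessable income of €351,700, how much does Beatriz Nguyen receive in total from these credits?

Rural Housing Credit: income exceeds €242,700 by €109,000, which is 37 full-or-partial €3,000 increments; reduction = 37 × €150 = €5,550, leaving €1,642.
Education Credit: €351,700 is at or above €346,000, so the credit is €0.
Total: €1,642 + €0 = €1,642.

€1,642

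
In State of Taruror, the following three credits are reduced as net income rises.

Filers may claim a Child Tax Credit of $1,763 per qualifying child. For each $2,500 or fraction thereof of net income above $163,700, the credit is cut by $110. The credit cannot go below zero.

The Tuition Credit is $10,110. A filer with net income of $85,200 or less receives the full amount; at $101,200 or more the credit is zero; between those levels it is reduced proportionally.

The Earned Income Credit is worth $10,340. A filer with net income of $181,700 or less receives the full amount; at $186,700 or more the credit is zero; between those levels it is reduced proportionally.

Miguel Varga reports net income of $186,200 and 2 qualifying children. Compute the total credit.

Child Tax Credit: base = 2 × $1,763 = $3,526. income exceeds $163,700 by $22,500, which is 9 full-or-partial $2,500 increments; reduction = 9 × $110 = $990, leaving $2,536.
Tuition Credit: $186,200 is at or above $101,200, so the credit is $0.
Earned Income Credit: $186,200 is $4,500 into a $5,000 phase-out range, leaving 500/5,000 of the credit: $10,340 × 500/5,000 = $1,034.
Total: $2,536 + $0 + $1,034 = $3,570.

$3,570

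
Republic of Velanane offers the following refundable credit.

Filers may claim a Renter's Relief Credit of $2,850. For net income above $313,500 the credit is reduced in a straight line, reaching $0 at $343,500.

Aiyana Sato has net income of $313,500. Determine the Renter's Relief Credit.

$2,850

Renter's Relief Credit: $313,500 is at or below the $313,500 threshold, so the full $2,850 applies.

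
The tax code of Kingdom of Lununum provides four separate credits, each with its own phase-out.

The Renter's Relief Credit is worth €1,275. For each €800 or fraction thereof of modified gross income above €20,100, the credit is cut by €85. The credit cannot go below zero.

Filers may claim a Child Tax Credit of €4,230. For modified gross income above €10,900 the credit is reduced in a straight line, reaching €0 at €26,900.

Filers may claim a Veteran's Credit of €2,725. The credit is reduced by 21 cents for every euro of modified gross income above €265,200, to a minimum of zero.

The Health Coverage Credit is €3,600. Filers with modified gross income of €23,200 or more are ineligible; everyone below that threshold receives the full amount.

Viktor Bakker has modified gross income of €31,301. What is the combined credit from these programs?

€2,725

Renter's Relief Credit: income exceeds €20,100 by €11,201 → 15 increments × €85 = €1,275 ≥ base, so the credit is €0.
Child Tax Credit: €31,301 is at or above €26,900, so the credit is €0.
Veteran's Credit: €31,301 is at or below the €265,200 threshold, so the full €2,725 applies.
Health Coverage Credit: €31,301 meets or exceeds the €23,200 cutoff, so the credit is €0.
Total: €0 + €0 + €2,725 + €0 = €2,725.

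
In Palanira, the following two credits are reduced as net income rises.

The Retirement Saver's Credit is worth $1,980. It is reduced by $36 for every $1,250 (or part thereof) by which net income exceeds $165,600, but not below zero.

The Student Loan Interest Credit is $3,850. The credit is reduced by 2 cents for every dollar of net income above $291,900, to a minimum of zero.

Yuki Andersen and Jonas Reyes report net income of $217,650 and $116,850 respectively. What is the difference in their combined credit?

$1,512

Yuki ($217,650): Retirement Saver's Credit: income exceeds $165,600 by $52,050, which is 42 full-or-partial $1,250 increments; reduction = 42 × $36 = $1,512, leaving $468. Student Loan Interest Credit: $217,650 is at or below the $291,900 threshold, so the full $3,850 applies. total $468 + $3,850 = $4,318
Jonas ($116,850): Retirement Saver's Credit: $116,850 is at or below the $165,600 threshold, so the full $1,980 applies. Student Loan Interest Credit: $116,850 is at or below the $291,900 threshold, so the full $3,850 applies. total $1,980 + $3,850 = $5,830
Difference: |$4,318 − $5,830| = $1,512.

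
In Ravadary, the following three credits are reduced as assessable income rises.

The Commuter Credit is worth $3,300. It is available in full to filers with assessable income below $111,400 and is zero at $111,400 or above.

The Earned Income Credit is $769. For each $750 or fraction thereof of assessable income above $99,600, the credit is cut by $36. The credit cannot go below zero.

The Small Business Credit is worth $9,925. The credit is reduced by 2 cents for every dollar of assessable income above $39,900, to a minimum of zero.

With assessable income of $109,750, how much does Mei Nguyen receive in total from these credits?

$12,093

Commuter Credit: $109,750 is below the $111,400 cutoff, so the full $3,300 applies.
Earned Income Credit: income exceeds $99,600 by $10,150, which is 14 full-or-partial $750 increments; reduction = 14 × $36 = $504, leaving $265.
Small Business Credit: 2% of the $69,850 excess over $39,900 is $1,397; credit = $9,925 − $1,397 = $8,528.
Total: $3,300 + $265 + $8,528 = $12,093.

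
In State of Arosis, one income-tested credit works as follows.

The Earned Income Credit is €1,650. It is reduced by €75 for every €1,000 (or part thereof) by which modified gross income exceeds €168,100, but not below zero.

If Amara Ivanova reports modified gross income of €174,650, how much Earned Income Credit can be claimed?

Earned Income Credit: income exceeds €168,100 by €6,550, which is 7 full-or-partial €1,000 increments; reduction = 7 × €75 = €525, leaving €1,125.

€1,125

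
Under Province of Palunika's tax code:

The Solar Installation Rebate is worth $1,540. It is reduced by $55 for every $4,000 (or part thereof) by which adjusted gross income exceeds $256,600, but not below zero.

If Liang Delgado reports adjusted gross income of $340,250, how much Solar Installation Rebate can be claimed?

Solar Installation Rebate: income exceeds $256,600 by $83,650, which is 21 full-or-partial $4,000 increments; reduction = 21 × $55 = $1,155, leaving $385.

$385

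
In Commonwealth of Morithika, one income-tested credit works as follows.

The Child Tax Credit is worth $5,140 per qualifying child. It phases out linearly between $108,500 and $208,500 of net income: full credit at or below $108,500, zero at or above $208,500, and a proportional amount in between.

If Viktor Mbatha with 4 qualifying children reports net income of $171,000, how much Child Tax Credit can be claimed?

Child Tax Credit: base = 4 × $5,140 = $20,560. $171,000 is $62,500 into a $100,000 phase-out range, leaving 37,500/100,000 of the credit: $20,560 × 37,500/100,000 = $7,710.

$7,710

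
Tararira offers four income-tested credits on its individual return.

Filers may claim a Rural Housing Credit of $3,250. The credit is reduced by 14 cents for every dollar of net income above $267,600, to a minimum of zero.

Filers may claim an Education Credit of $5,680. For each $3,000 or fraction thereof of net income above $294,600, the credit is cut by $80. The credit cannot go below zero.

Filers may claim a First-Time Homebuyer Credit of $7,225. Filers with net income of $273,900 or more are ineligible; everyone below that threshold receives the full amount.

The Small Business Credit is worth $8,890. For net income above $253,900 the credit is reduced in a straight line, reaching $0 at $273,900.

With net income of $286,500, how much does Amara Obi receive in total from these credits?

Rural Housing Credit: 14% of the $18,900 excess over $267,600 is $2,646; credit = $3,250 − $2,646 = $604.
Education Credit: $286,500 is at or below the $294,600 threshold, so the full $5,680 applies.
First-Time Homebuyer Credit: $286,500 meets or exceeds the $273,900 cutoff, so the credit is $0.
Small Business Credit: $286,500 is at or above $273,900, so the credit is $0.
Total: $604 + $5,680 + $0 + $0 = $6,284.

$6,284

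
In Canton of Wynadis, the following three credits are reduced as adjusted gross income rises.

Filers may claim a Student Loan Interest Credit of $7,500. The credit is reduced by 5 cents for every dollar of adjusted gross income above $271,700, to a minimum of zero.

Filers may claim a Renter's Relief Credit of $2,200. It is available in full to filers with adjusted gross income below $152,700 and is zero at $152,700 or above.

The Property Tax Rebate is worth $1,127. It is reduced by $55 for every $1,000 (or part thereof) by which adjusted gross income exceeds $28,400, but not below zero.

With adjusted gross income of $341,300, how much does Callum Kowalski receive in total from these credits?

Student Loan Interest Credit: 5% of the $69,600 excess over $271,700 is $3,480; credit = $7,500 − $3,480 = $4,020.
Renter's Relief Credit: $341,300 meets or exceeds the $152,700 cutoff, so the credit is $0.
Property Tax Rebate: income exceeds $28,400 by $312,900 → 313 increments × $55 = $17,215 ≥ base, so the credit is $0.
Total: $4,020 + $0 + $0 = $4,020.

$4,020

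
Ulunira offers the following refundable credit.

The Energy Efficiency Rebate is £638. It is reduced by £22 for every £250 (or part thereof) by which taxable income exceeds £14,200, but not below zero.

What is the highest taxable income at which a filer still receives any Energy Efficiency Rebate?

After 28 increments the reduction is 28 × £22 = £616, leaving £22; one more increment wipes it out. Increment 28 ends at excess 28 × £250 = £7,000, so the highest qualifying income is £14,200 + £7,000 = £21,200.

£21,200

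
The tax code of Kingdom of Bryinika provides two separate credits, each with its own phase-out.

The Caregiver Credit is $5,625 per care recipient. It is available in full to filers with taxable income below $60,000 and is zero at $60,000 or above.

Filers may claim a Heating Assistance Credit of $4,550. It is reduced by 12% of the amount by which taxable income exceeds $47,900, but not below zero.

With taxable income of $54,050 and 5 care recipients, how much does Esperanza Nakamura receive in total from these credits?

$31,937

Caregiver Credit: base = 5 × $5,625 = $28,125. $54,050 is below the $60,000 cutoff, so the full $28,125 applies.
Heating Assistance Credit: 12% of the $6,150 excess over $47,900 is $738; credit = $4,550 − $738 = $3,812.
Total: $28,125 + $3,812 = $31,937.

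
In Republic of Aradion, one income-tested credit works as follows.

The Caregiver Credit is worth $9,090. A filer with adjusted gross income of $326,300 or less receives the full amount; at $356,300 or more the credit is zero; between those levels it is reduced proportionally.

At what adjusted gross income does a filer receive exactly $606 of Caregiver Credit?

$354,300

$606 is 606/9,090 of the full $9,090, so 8,484/9,090 of the $30,000 range has been used: income = $326,300 + $30,000 × 8,484/9,090 = $354,300.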